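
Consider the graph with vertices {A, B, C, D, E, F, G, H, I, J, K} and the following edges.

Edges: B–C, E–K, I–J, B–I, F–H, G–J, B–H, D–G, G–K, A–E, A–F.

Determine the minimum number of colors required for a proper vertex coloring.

The cycle A-F-H-B-I-J-G-K-E-A has odd length 9, so it cannot be 2-colored; at least 3 colors are needed.
One proper 3-coloring: A=1, B=1, C=2, D=2, E=3, F=3, G=1, H=2, I=2, J=3, K=2. Each edge has distinct colors on its endpoints.

3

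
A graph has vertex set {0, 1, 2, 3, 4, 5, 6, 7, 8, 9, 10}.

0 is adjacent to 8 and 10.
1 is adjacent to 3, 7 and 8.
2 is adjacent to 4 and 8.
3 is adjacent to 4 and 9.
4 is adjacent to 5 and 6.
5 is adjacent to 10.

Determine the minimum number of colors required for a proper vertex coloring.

The cycle 1-8-2-4-3-1 has odd length 5, so it cannot be 2-colored; at least 3 colors are needed.
3 colors suffice: color red → {0, 1, 4, 9}; color blue → {3, 5, 6, 7, 8}; color green → {2, 10}. No two adjacent vertices share a color.

3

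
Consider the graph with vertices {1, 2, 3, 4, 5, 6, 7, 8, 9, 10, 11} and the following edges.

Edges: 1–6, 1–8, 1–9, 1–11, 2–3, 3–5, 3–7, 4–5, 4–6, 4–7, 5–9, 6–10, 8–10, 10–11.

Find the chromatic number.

3

The cycle 4-6-1-9-5-4 has odd length 5, so it cannot be 2-colored; at least 3 colors are needed.
3 colors suffice: color red → {1, 3, 4, 10}; color blue → {2, 5, 6, 7, 8, 11}; color green → {9}. Every edge joins two different colors.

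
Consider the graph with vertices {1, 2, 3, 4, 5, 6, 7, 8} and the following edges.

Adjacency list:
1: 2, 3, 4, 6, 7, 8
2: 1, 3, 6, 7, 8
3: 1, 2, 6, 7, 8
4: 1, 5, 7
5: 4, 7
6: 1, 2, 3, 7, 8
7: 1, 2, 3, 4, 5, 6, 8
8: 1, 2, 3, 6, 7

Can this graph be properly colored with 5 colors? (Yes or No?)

No

1, 2, 3, 6, 7, 8 form a clique, so at least 6 colors are needed.
So 5 colors are not enough.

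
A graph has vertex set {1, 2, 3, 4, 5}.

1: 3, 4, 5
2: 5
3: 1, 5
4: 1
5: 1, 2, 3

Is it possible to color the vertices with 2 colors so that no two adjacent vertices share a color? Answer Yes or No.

No

1, 3, 5 are mutually adjacent, so at least 3 colors are needed.
So 2 colors are not enough.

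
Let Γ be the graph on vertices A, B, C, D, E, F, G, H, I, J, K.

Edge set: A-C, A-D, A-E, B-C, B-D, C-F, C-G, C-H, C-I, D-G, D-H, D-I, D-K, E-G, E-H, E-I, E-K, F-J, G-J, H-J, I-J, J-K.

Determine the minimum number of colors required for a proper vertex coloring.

2

C and G are adjacent, so at least 2 colors are needed.
2 colors suffice: A=blue, B=blue, C=red, D=red, E=red, F=blue, G=blue, H=blue, I=blue, J=red, K=blue. Every edge joins two different colors.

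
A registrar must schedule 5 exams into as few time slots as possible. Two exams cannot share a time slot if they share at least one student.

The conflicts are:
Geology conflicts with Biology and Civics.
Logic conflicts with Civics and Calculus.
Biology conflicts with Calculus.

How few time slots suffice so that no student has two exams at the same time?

3

The cycle Civics-Logic-Calculus-Biology-Geology-Civics has odd length 5, so it cannot be 2-colored; at least 3 time slots are needed.
Using 3 time slots: Geology=3, Logic=2, Biology=2, Civics=1, Calculus=1. Each listed conflict is separated.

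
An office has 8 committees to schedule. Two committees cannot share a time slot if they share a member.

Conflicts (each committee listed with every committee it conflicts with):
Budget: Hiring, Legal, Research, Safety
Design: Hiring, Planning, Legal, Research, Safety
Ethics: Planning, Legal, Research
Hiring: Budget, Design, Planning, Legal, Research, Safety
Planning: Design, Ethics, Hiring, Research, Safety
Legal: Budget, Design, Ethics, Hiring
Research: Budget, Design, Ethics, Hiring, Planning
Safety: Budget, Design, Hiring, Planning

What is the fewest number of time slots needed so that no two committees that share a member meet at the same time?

Design, Hiring, Planning, Safety pairwise conflict, so at least 4 time slots are needed.
A valid assignment using 4 time slots: Budget=2, Design=2, Ethics=1, Hiring=1, Planning=4, Legal=3, Research=3, Safety=3. No two conflicting committees share a time slot.

4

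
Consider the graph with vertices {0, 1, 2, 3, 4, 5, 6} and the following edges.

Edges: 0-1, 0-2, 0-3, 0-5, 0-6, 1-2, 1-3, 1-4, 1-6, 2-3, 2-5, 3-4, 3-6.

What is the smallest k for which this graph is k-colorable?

0, 1, 3, 6 form a clique, so at least 4 colors are needed.
A valid assignment using 4 colors: 0=c, 1=b, 2=d, 3=a, 4=c, 5=a, 6=d. Each edge has distinct colors on its endpoints.

4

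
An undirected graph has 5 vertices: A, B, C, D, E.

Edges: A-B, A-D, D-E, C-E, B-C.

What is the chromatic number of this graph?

3

The cycle D-A-B-C-E-D has odd length 5, so it cannot be 2-colored; at least 3 colors are needed.
One proper 3-coloring: A=2, B=1, C=2, D=1, E=3. Each edge has distinct colors on its endpoints.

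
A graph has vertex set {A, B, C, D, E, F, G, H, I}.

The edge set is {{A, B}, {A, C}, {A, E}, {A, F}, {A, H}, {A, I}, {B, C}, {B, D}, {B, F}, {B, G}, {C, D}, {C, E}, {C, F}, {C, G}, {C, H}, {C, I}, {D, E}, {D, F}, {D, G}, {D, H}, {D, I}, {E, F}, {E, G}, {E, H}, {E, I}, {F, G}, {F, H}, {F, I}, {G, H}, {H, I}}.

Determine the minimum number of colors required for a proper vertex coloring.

C, D, E, F, G, H form a clique, so at least 6 colors are needed.
A valid assignment using 6 colors: A=5, B=3, C=2, D=5, E=3, F=1, G=6, H=4, I=6. Every edge joins two different colors.

6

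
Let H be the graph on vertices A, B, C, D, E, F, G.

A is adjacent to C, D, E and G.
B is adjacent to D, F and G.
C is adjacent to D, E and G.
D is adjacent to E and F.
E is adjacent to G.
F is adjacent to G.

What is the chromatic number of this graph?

4

A, C, D, E are mutually adjacent (a clique of size 4), so at least 4 colors are needed.
One proper 4-coloring: A=green, B=green, C=blue, D=red, E=yellow, F=blue, G=red. No two adjacent vertices share a color.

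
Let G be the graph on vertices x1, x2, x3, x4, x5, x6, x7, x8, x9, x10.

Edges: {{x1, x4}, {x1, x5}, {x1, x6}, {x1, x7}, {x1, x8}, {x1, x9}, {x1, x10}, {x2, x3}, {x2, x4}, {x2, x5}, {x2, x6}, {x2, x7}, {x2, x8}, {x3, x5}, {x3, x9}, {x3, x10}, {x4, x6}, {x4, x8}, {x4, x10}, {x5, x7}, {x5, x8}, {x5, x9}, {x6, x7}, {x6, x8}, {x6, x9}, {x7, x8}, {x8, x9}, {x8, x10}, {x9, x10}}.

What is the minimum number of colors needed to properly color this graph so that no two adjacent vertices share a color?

4

x1, x5, x8, x9 are pairwise adjacent (a clique of size 4), so at least 4 colors are needed.
4 colors suffice: color 1 → {x3, x8}; color 2 → {x1, x2}; color 3 → {x5, x6, x10}; color 4 → {x4, x7, x9}. No two adjacent vertices share a color.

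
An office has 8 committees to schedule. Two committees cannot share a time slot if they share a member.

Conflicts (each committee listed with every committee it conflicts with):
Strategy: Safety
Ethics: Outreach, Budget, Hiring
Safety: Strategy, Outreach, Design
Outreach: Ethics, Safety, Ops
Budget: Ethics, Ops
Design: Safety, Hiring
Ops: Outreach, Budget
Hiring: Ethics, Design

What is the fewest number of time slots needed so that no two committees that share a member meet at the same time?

The cycle Hiring-Ethics-Outreach-Safety-Design-Hiring has odd length 5, so it cannot be 2-colored; at least 3 time slots are needed.
3 time slots suffice: time slot 1 → {Strategy, Outreach, Budget, Design}; time slot 2 → {Ethics, Safety, Ops}; time slot 3 → {Hiring}. No two conflicting committees share a time slot.

3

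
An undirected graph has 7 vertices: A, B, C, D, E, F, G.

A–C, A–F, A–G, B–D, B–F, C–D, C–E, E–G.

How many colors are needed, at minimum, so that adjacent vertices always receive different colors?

3

The cycle C-A-F-B-D-C has odd length 5, so it cannot be 2-colored; at least 3 colors are needed.
3 colors suffice: A=1, B=1, C=2, D=3, E=1, F=2, G=2. Each edge has distinct colors on its endpoints.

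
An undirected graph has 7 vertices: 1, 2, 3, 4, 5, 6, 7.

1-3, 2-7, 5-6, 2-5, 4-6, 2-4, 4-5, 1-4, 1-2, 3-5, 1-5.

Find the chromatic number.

1, 2, 4, 5 form a clique, so at least 4 colors are needed.
4 colors suffice: 1=blue, 2=green, 3=green, 4=yellow, 5=red, 6=blue, 7=red. No two adjacent vertices share a color.

4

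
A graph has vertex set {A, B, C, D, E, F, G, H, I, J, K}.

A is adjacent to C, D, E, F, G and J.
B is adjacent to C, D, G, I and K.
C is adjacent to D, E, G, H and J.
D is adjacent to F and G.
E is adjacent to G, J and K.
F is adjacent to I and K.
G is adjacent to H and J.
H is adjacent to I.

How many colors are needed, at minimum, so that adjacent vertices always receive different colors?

A, C, E, G, J are pairwise adjacent (a clique of size 5), so at least 5 colors are needed.
5 colors suffice: A=3, B=3, C=1, D=4, E=4, F=1, G=2, H=3, I=2, J=5, K=2. Every edge joins two different colors.

5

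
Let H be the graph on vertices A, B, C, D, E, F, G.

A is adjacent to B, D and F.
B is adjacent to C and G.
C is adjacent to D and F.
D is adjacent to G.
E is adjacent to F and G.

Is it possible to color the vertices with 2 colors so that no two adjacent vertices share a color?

No

The cycle G-E-F-C-D-G has odd length 5, so it cannot be 2-colored; at least 3 colors are needed.
So 2 colors are not enough.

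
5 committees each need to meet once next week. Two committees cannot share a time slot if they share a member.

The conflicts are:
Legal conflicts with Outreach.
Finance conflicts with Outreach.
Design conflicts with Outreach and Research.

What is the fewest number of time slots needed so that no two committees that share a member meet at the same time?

2

Design and Research conflict, so at least 2 time slots are needed.
2 time slots suffice: time slot 1 → {Outreach, Research}; time slot 2 → {Legal, Finance, Design}. Every pair that conflicts lands in different time slots.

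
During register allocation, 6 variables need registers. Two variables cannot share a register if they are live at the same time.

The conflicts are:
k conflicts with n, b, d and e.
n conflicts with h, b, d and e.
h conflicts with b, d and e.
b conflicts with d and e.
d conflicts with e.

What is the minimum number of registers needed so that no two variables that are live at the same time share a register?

k, n, b, d, e all conflict with each other, so at least 5 registers are needed.
5 registers suffice: register 1 → {d}; register 2 → {n}; register 3 → {e}; register 4 → {b}; register 5 → {k, h}. Every pair that conflicts lands in different registers.

5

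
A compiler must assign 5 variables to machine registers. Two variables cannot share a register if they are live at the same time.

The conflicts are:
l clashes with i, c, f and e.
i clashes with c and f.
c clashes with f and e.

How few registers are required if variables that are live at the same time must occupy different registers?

l, i, c, f all conflict with each other, so at least 4 registers are needed.
A valid assignment using 4 registers: l=1, i=3, c=2, f=4, e=3. Each listed conflict is separated.

4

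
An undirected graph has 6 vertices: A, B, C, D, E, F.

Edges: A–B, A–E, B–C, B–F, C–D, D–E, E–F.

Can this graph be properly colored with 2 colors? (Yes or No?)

No

The cycle E-F-B-C-D-E has odd length 5, so it cannot be 2-colored; at least 3 colors are needed.
So 2 colors are not enough.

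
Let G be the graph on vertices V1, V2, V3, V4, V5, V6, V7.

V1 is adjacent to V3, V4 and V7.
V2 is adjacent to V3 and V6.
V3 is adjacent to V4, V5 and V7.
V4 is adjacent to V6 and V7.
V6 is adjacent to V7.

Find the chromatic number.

V1, V3, V4, V7 are mutually adjacent (a clique of size 4), so at least 4 colors are needed.
One proper 4-coloring: V1=4, V2=2, V3=1, V4=3, V5=2, V6=1, V7=2. No two adjacent vertices share a color.

4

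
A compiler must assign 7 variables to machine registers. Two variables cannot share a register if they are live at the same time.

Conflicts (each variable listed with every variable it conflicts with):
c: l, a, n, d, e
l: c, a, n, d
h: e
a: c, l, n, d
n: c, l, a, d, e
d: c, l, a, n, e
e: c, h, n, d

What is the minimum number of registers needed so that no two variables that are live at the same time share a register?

5

c, l, a, n, d are mutually in conflict, so at least 5 registers are needed.
5 registers suffice: register 1 → {c, h}; register 2 → {n}; register 3 → {d}; register 4 → {l, e}; register 5 → {a}. Each listed conflict is separated.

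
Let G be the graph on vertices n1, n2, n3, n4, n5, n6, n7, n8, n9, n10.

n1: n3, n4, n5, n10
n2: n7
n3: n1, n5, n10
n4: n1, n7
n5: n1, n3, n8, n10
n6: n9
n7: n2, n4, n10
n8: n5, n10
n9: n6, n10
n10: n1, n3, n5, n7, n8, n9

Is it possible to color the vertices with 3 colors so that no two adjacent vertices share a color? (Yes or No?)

No

n1, n3, n5, n10 form a clique, so at least 4 colors are needed.
So 3 colors are not enough.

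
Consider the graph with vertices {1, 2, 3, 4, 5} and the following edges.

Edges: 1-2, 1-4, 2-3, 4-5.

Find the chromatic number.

1 and 4 are adjacent, so at least 2 colors are needed.
2 colors suffice: color red → {1, 3, 5}; color blue → {2, 4}. Every edge joins two different colors.

2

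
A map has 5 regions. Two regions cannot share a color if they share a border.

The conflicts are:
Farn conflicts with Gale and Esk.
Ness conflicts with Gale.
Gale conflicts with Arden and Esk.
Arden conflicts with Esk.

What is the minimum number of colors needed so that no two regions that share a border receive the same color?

Farn, Gale, Esk all conflict with each other, so at least 3 colors are needed.
3 colors suffice: Farn=3, Ness=2, Gale=1, Arden=3, Esk=2. Each listed conflict is separated.

3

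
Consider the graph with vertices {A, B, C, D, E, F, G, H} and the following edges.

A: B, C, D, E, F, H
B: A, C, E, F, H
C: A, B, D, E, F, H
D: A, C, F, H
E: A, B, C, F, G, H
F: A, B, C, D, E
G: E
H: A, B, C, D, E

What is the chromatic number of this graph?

A, B, C, E, F are pairwise adjacent (a clique of size 5), so at least 5 colors are needed.
5 colors suffice: color red → {C, G}; color blue → {D, E}; color green → {A}; color yellow → {B}; color purple → {F, H}. Each edge has distinct colors on its endpoints.

5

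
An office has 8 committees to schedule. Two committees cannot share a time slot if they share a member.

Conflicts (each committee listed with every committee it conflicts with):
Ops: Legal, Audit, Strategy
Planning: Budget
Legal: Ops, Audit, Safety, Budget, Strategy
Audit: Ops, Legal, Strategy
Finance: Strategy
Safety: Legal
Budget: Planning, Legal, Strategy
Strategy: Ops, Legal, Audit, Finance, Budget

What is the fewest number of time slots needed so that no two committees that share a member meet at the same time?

Ops, Legal, Audit, Strategy are mutually in conflict, so at least 4 time slots are needed.
4 time slots suffice: time slot 1 → {Planning, Safety, Strategy}; time slot 2 → {Legal, Finance}; time slot 3 → {Ops, Budget}; time slot 4 → {Audit}. Each listed conflict is separated.

4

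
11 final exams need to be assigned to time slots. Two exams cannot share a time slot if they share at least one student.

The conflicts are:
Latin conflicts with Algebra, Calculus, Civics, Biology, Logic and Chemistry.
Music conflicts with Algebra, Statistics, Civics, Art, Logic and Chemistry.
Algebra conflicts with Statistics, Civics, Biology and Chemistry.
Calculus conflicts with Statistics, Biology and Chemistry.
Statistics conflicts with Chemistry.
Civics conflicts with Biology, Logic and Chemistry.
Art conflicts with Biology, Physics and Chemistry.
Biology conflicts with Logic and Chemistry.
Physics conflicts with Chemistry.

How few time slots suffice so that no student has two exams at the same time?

Latin, Algebra, Civics, Biology, Chemistry all conflict with each other, so at least 5 time slots are needed.
5 time slots suffice: time slot 1 → {Logic, Chemistry}; time slot 2 → {Music, Biology, Physics}; time slot 3 → {Algebra, Calculus, Art}; time slot 4 → {Statistics, Civics}; time slot 5 → {Latin}. Each listed conflict is separated.

5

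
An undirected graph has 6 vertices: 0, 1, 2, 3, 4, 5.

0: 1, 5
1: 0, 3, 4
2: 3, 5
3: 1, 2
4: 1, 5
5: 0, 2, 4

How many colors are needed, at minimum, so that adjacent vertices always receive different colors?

The cycle 0-5-2-3-1-0 has odd length 5, so it cannot be 2-colored; at least 3 colors are needed.
A valid assignment using 3 colors: 0=b, 1=a, 2=b, 3=c, 4=b, 5=a. Every edge joins two different colors.

3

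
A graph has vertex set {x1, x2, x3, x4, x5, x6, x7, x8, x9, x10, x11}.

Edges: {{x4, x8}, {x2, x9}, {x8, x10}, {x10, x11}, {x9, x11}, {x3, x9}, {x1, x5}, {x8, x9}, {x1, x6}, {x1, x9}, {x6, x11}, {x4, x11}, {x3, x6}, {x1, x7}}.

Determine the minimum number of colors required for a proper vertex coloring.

x10 and x11 are adjacent, so at least 2 colors are needed.
2 colors suffice: color 1 → {x4, x5, x6, x7, x9, x10}; color 2 → {x1, x2, x3, x8, x11}. Every edge joins two different colors.

2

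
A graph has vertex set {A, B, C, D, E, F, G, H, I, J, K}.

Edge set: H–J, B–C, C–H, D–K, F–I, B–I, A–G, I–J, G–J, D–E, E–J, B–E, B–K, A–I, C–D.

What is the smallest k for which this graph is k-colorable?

The cycle E-B-C-H-J-E has odd length 5, so it cannot be 2-colored; at least 3 colors are needed.
One proper 3-coloring: A=1, B=1, C=2, D=1, E=2, F=1, G=2, H=3, I=2, J=1, K=2. No two adjacent vertices share a color.

3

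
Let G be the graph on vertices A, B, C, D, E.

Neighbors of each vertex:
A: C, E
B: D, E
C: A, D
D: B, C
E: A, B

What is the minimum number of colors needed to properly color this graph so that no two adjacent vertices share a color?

3

The cycle B-D-C-A-E-B has odd length 5, so it cannot be 2-colored; at least 3 colors are needed.
3 colors suffice: color 1 → {C, E}; color 2 → {A, D}; color 3 → {B}. Each edge has distinct colors on its endpoints.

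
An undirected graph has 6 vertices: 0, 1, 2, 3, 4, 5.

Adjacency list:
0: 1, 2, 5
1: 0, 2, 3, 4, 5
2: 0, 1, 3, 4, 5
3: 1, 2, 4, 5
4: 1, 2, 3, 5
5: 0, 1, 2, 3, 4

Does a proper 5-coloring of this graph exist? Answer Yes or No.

Yes

The chromatic number is 5. 1, 2, 3, 4, 5 are mutually adjacent (a clique of size 5), so at least 5 colors are needed.
5 colors suffice: color red → {5}; color blue → {1}; color green → {2}; color yellow → {0, 4}; color purple → {3}.
That is already a proper 5-coloring.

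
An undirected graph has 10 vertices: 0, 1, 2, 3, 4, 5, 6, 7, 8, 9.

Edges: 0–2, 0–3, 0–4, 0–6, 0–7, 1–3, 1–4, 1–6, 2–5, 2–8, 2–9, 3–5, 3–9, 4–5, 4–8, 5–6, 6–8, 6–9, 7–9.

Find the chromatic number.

6 and 9 are adjacent, so at least 2 colors are needed.
One proper 2-coloring: 0=blue, 1=blue, 2=red, 3=red, 4=red, 5=blue, 6=red, 7=red, 8=blue, 9=blue. No two adjacent vertices share a color.

2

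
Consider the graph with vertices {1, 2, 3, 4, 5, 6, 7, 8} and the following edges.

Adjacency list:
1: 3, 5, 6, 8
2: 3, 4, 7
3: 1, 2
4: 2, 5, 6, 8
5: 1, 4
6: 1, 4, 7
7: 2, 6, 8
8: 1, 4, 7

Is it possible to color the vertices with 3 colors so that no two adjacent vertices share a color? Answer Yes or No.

The chromatic number is 3. The cycle 5-1-3-2-4-5 has odd length 5, so it cannot be 2-colored; at least 3 colors are needed.
One proper 3-coloring: 1=a, 2=b, 3=c, 4=a, 5=b, 6=b, 7=a, 8=b.
That is already a proper 3-coloring.

Yes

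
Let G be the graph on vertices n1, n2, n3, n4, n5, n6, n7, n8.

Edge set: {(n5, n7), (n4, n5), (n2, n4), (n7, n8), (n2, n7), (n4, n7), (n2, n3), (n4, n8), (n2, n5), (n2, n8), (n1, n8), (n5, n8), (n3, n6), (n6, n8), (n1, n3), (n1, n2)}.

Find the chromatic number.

5

n2, n4, n5, n7, n8 are mutually adjacent (a clique of size 5), so at least 5 colors are needed.
5 colors suffice: n1=3, n2=1, n3=2, n4=5, n5=4, n6=1, n7=3, n8=2. Every edge joins two different colors.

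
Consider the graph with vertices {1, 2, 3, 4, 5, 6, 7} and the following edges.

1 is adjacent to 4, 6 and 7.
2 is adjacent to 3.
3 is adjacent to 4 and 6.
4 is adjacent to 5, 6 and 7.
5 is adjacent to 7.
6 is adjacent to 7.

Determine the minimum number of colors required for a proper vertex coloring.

1, 4, 6, 7 are pairwise adjacent (a clique of size 4), so at least 4 colors are needed.
A valid assignment using 4 colors: 1=yellow, 2=red, 3=blue, 4=red, 5=green, 6=green, 7=blue. No two adjacent vertices share a color.

4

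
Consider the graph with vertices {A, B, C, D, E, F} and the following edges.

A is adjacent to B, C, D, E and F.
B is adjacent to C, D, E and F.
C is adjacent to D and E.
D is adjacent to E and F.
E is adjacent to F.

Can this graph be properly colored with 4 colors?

No

A, B, C, D, E are pairwise adjacent (a clique of size 5), so at least 5 colors are needed.
So 4 colors are not enough.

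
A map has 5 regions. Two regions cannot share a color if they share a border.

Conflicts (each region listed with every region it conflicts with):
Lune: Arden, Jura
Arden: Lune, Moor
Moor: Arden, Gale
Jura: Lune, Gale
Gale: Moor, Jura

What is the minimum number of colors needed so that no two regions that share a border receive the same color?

3

The cycle Arden-Lune-Jura-Gale-Moor-Arden has odd length 5, so it cannot be 2-colored; at least 3 colors are needed.
3 colors suffice: color 1 → {Arden, Jura}; color 2 → {Lune, Gale}; color 3 → {Moor}. Each listed conflict is separated.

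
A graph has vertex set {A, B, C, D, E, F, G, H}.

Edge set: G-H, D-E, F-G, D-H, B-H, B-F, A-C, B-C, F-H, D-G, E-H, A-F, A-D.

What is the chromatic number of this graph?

B, F, H are mutually adjacent, so at least 3 colors are needed.
3 colors suffice: color 1 → {A, H}; color 2 → {C, D, F}; color 3 → {B, E, G}. Every edge joins two different colors.

3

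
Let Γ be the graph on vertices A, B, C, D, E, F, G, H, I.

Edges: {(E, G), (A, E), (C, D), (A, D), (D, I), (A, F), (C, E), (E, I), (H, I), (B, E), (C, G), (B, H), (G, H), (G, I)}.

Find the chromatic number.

G, H, I are mutually adjacent, so at least 3 colors are needed.
One proper 3-coloring: A=2, B=2, C=2, D=1, E=1, F=1, G=3, H=1, I=2. No two adjacent vertices share a color.

3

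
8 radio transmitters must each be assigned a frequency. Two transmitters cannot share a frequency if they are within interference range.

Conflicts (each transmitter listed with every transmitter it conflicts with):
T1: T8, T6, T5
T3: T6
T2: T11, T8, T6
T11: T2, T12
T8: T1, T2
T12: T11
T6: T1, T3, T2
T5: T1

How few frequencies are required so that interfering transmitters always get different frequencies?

T3 and T6 conflict, so at least 2 frequencies are needed.
A valid assignment using 2 frequencies: T1=2, T3=2, T2=2, T11=1, T8=1, T12=2, T6=1, T5=1. Every pair that conflicts lands in different frequencies.

2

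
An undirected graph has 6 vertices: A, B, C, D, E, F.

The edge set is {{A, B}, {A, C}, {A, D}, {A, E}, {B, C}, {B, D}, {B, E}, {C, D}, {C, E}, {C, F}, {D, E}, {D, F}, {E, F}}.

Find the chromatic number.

A, B, C, D, E are mutually adjacent (a clique of size 5), so at least 5 colors are needed.
5 colors suffice: color 1 → {D}; color 2 → {E}; color 3 → {C}; color 4 → {B, F}; color 5 → {A}. Each edge has distinct colors on its endpoints.

5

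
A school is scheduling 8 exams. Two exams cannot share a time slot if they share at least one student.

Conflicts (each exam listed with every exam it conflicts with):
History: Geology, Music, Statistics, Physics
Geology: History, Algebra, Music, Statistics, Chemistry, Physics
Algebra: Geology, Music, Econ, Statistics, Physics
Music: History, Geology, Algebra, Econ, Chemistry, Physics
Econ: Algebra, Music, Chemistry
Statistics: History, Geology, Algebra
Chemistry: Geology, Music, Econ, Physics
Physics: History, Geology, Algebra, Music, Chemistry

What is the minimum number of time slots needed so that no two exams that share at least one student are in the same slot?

Geology, Algebra, Music, Physics are mutually in conflict, so at least 4 time slots are needed.
4 time slots suffice: time slot 1 → {Geology, Econ}; time slot 2 → {Music, Statistics}; time slot 3 → {Physics}; time slot 4 → {History, Algebra, Chemistry}. No two conflicting exams share a time slot.

4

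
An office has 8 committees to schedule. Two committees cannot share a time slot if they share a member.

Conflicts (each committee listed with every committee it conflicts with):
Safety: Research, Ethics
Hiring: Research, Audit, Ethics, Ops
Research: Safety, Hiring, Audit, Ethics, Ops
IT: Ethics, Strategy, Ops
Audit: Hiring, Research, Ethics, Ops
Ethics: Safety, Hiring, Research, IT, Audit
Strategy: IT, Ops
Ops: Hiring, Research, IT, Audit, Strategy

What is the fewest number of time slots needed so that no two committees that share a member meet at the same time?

4

Hiring, Research, Audit, Ops pairwise conflict, so at least 4 time slots are needed.
4 time slots suffice: time slot 1 → {Ethics, Ops}; time slot 2 → {Research, IT}; time slot 3 → {Safety, Audit, Strategy}; time slot 4 → {Hiring}. Every pair that conflicts lands in different time slots.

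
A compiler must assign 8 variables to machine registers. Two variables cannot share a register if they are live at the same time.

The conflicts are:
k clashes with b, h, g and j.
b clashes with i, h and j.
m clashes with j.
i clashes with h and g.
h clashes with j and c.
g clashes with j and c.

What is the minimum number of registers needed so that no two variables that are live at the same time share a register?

k, b, h, j all conflict with each other, so at least 4 registers are needed.
4 registers suffice: register 1 → {i, j, c}; register 2 → {m, h, g}; register 3 → {b}; register 4 → {k}. Each listed conflict is separated.

4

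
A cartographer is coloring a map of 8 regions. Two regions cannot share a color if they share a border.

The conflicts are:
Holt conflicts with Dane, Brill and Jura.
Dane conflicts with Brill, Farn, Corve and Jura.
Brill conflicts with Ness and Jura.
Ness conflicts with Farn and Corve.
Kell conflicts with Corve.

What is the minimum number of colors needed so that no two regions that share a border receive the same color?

Holt, Dane, Brill, Jura pairwise conflict, so at least 4 colors are needed.
One proper 4-coloring: Holt=4, Dane=1, Brill=2, Ness=1, Kell=1, Farn=2, Corve=2, Jura=3. Every pair that conflicts lands in different colors.

4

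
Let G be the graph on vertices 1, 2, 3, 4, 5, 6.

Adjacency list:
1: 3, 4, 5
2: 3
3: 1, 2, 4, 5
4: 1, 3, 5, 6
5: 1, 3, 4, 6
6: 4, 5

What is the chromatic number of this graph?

1, 3, 4, 5 form a clique, so at least 4 colors are needed.
4 colors suffice: color a → {2, 5}; color b → {3, 6}; color c → {4}; color d → {1}. No two adjacent vertices share a color.

4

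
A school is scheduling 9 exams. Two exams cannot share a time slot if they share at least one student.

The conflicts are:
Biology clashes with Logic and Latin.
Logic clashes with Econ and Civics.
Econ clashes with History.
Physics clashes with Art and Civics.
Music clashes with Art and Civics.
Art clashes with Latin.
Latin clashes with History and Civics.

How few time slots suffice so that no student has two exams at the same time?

3

The cycle Civics-Logic-Econ-History-Latin-Civics has odd length 5, so it cannot be 2-colored; at least 3 time slots are needed.
3 time slots suffice: time slot 1 → {Logic, Physics, Music, Latin}; time slot 2 → {Biology, Econ, Art, Civics}; time slot 3 → {History}. Each listed conflict is separated.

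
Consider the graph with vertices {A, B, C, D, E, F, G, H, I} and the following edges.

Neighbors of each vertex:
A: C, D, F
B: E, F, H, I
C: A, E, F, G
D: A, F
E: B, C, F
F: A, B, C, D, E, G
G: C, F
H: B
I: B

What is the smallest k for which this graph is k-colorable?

3

A, C, F form a triangle, so at least 3 colors are needed.
3 colors suffice: color red → {F, H, I}; color blue → {B, C, D}; color green → {A, E, G}. Each edge has distinct colors on its endpoints.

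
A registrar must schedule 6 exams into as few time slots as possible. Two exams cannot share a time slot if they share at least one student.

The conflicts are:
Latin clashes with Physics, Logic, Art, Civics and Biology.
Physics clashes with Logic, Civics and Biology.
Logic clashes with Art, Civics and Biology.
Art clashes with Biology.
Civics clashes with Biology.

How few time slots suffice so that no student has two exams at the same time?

Latin, Physics, Logic, Civics, Biology all conflict with each other, so at least 5 time slots are needed.
5 time slots suffice: time slot 1 → {Latin}; time slot 2 → {Logic}; time slot 3 → {Biology}; time slot 4 → {Physics, Art}; time slot 5 → {Civics}. No two conflicting exams share a time slot.

5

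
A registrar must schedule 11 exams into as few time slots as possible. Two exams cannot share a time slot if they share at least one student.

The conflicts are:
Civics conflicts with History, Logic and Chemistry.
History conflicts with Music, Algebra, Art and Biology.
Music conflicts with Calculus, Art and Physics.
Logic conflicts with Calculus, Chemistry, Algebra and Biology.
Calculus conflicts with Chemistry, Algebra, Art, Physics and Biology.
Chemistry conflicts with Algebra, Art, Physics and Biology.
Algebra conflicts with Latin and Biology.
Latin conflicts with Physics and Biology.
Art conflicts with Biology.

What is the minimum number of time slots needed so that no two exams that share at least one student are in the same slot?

Logic, Calculus, Chemistry, Algebra, Biology are mutually in conflict, so at least 5 time slots are needed.
5 time slots suffice: time slot 1 → {History, Chemistry, Latin}; time slot 2 → {Civics, Calculus}; time slot 3 → {Music, Biology}; time slot 4 → {Algebra, Art, Physics}; time slot 5 → {Logic}. Every pair that conflicts lands in different time slots.

5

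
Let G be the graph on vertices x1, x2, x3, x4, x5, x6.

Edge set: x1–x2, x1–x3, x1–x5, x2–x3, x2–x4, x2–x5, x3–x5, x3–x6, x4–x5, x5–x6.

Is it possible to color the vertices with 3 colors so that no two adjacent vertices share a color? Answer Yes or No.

x1, x2, x3, x5 form a clique, so at least 4 colors are needed.
So 3 colors are not enough.

No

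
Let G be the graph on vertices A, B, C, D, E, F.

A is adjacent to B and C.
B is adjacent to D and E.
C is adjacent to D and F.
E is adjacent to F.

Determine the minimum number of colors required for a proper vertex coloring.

The cycle A-C-F-E-B-A has odd length 5, so it cannot be 2-colored; at least 3 colors are needed.
A valid assignment using 3 colors: A=2, B=1, C=1, D=2, E=3, F=2. No two adjacent vertices share a color.

3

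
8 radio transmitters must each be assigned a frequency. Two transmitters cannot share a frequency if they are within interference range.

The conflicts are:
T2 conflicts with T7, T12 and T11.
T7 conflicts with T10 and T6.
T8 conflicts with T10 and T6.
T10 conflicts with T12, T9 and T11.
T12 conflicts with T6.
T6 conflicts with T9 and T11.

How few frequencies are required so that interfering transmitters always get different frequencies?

2

T7 and T10 conflict, so at least 2 frequencies are needed.
2 frequencies suffice: T2=1, T7=2, T8=2, T10=1, T12=2, T6=1, T9=2, T11=2. No two conflicting transmitters share a frequency.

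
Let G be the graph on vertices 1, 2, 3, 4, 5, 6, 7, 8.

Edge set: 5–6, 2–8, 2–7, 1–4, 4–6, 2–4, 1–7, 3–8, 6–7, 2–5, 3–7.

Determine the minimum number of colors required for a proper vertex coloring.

6 and 7 are adjacent, so at least 2 colors are needed.
One proper 2-coloring: 1=b, 2=b, 3=b, 4=a, 5=a, 6=b, 7=a, 8=a. Every edge joins two different colors.

2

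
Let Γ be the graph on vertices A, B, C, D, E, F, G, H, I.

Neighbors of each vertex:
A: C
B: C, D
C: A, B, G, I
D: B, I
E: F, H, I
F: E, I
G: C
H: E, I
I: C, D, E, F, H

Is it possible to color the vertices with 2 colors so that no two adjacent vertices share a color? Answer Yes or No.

No

E, F, I form a triangle, so at least 3 colors are needed.
So 2 colors are not enough.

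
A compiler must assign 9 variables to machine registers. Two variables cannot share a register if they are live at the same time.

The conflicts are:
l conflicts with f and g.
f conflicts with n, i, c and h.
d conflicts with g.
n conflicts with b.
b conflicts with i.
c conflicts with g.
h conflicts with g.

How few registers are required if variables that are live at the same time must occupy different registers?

2

l and f conflict, so at least 2 registers are needed.
Using 2 registers: l=2, f=1, d=2, n=2, b=1, i=2, c=2, h=2, g=1. No two conflicting variables share a register.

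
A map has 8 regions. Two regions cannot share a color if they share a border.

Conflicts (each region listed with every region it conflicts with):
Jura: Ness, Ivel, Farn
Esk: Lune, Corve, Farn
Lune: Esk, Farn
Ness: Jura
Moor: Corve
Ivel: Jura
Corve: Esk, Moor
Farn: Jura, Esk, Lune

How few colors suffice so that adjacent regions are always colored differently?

3

Esk, Lune, Farn are mutually in conflict, so at least 3 colors are needed.
3 colors suffice: color 1 → {Jura, Esk, Moor}; color 2 → {Ness, Ivel, Corve, Farn}; color 3 → {Lune}. Every pair that conflicts lands in different colors.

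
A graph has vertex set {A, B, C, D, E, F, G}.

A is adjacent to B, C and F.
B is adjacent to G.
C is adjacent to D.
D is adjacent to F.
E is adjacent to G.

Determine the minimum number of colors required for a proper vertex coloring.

2

A and C are adjacent, so at least 2 colors are needed.
A valid assignment using 2 colors: A=1, B=2, C=2, D=1, E=2, F=2, G=1. Each edge has distinct colors on its endpoints.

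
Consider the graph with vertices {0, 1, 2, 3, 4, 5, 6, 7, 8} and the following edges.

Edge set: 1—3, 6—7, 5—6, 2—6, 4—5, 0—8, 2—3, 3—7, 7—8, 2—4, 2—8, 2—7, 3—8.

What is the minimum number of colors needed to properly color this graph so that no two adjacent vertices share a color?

2, 3, 7, 8 are pairwise adjacent (a clique of size 4), so at least 4 colors are needed.
A valid assignment using 4 colors: 0=red, 1=red, 2=red, 3=blue, 4=blue, 5=red, 6=blue, 7=green, 8=yellow. No two adjacent vertices share a color.

4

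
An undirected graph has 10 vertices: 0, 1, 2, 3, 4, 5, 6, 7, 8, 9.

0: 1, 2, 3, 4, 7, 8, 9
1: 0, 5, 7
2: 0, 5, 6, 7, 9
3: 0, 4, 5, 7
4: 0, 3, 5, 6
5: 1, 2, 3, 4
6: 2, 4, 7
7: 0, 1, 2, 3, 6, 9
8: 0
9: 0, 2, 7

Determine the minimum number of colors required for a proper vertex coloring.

4

0, 2, 7, 9 form a clique, so at least 4 colors are needed.
4 colors suffice: 0=red, 1=green, 2=green, 3=green, 4=blue, 5=red, 6=red, 7=blue, 8=blue, 9=yellow. Each edge has distinct colors on its endpoints.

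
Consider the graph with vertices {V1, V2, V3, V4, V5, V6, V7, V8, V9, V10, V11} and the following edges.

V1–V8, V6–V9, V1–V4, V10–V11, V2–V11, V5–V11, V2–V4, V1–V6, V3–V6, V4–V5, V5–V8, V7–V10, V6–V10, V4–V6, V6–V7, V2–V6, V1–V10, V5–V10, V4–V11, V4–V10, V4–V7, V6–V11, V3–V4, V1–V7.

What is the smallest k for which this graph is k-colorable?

V1, V4, V6, V7, V10 are pairwise adjacent (a clique of size 5), so at least 5 colors are needed.
5 colors suffice: color 1 → {V5, V6}; color 2 → {V4, V8, V9}; color 3 → {V2, V3, V10}; color 4 → {V1, V11}; color 5 → {V7}. Every edge joins two different colors.

5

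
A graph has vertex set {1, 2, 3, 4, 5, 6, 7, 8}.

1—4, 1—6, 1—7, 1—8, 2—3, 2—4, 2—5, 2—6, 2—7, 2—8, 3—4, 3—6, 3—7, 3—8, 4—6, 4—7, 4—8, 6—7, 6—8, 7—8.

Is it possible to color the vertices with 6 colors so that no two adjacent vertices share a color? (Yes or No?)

Yes

The chromatic number is 6. 2, 3, 4, 6, 7, 8 are mutually adjacent (a clique of size 6), so at least 6 colors are needed.
One proper 6-coloring: 1=c, 2=c, 3=f, 4=a, 5=a, 6=e, 7=b, 8=d.
That is already a proper 6-coloring.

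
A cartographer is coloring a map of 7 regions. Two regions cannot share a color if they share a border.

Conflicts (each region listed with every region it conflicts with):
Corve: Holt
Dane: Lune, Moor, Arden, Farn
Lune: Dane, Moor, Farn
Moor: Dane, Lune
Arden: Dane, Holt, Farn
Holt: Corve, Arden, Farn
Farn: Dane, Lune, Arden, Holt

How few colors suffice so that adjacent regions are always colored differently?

3

Dane, Lune, Moor are mutually in conflict, so at least 3 colors are needed.
3 colors suffice: color 1 → {Corve, Moor, Farn}; color 2 → {Dane, Holt}; color 3 → {Lune, Arden}. No two conflicting regions share a color.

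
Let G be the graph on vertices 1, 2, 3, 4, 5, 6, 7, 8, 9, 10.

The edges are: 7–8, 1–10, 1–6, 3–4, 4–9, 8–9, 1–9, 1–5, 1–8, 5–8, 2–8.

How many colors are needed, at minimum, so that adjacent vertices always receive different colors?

1, 8, 9 are pairwise adjacent, so at least 3 colors are needed.
One proper 3-coloring: 1=blue, 2=blue, 3=blue, 4=red, 5=green, 6=red, 7=blue, 8=red, 9=green, 10=red. No two adjacent vertices share a color.

3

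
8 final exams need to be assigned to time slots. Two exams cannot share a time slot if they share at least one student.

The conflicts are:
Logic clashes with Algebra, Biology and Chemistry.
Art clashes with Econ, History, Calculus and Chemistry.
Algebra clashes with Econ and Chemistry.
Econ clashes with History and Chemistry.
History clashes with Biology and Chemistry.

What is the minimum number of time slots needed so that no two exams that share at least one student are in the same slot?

Art, Econ, History, Chemistry all conflict with each other, so at least 4 time slots are needed.
4 time slots suffice: Logic=3, Art=4, Algebra=2, Econ=3, History=2, Biology=1, Calculus=1, Chemistry=1. No two conflicting exams share a time slot.

4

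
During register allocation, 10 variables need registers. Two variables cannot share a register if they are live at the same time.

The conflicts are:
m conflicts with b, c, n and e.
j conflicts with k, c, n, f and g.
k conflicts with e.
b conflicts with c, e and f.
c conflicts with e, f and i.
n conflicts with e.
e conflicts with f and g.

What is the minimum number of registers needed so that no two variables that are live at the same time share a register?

4

m, b, c, e are mutually in conflict, so at least 4 registers are needed.
A valid assignment using 4 registers: m=3, j=1, k=2, b=4, c=2, n=2, e=1, f=3, g=2, i=1. No two conflicting variables share a register.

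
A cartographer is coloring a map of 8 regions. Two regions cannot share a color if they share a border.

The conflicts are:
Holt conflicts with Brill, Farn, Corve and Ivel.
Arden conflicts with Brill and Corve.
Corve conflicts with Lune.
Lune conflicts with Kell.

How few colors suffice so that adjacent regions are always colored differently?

2

Holt and Farn conflict, so at least 2 colors are needed.
2 colors suffice: color 1 → {Holt, Arden, Lune}; color 2 → {Brill, Farn, Corve, Ivel, Kell}. Each listed conflict is separated.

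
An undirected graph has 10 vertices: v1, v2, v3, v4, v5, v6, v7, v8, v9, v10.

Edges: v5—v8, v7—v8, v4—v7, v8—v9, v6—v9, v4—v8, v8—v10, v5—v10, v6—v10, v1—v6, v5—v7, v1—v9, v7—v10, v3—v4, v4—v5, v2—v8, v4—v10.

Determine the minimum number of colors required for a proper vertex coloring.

5

v4, v5, v7, v8, v10 form a clique, so at least 5 colors are needed.
5 colors suffice: v1=3, v2=2, v3=1, v4=3, v5=5, v6=1, v7=4, v8=1, v9=2, v10=2. Every edge joins two different colors.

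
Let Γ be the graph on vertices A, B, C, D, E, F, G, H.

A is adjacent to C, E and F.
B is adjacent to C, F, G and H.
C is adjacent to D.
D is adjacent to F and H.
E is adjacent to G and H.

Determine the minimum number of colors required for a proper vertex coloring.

The cycle A-E-G-B-F-A has odd length 5, so it cannot be 2-colored; at least 3 colors are needed.
3 colors suffice: color 1 → {B, D, E}; color 2 → {C, F, G, H}; color 3 → {A}. Every edge joins two different colors.

3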